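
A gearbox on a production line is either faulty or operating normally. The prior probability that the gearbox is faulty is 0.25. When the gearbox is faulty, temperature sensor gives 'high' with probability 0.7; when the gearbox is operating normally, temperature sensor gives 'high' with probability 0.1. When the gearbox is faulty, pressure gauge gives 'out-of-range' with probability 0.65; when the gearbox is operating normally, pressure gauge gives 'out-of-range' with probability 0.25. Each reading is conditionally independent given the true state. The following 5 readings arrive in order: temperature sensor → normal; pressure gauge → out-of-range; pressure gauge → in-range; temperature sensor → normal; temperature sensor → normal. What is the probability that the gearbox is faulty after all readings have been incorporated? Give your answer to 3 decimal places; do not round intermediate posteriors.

Each posterior becomes the prior for the next update.
After temperature sensor='normal': P(faulty) = 0.3·0.2500 / (0.3·0.2500 + 0.9·0.7500) ≈ 0.1000
After pressure gauge='out-of-range': P(faulty) = 0.65·0.1000 / (0.65·0.1000 + 0.25·0.9000) ≈ 0.2241
After pressure gauge='in-range': P(faulty) = 0.35·0.2241 / (0.35·0.2241 + 0.75·0.7759) ≈ 0.1188
After temperature sensor='normal': P(faulty) = 0.3·0.1188 / (0.3·0.1188 + 0.9·0.8812) ≈ 0.0430
After temperature sensor='normal': P(faulty) = 0.3·0.0430 / (0.3·0.0430 + 0.9·0.9570) ≈ 0.0148

0.015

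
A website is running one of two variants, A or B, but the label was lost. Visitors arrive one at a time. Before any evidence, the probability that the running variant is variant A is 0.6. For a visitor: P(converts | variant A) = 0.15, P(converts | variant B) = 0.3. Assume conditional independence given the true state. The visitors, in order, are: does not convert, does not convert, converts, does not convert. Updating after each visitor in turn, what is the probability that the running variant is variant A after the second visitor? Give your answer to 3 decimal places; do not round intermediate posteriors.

0.689

After 'does not convert': P(A) = 0.85·0.6000 / (0.85·0.6000 + 0.7·0.4000) ≈ 0.6456
After 'does not convert': P(A) = 0.85·0.6456 / (0.85·0.6456 + 0.7·0.3544) ≈ 0.6886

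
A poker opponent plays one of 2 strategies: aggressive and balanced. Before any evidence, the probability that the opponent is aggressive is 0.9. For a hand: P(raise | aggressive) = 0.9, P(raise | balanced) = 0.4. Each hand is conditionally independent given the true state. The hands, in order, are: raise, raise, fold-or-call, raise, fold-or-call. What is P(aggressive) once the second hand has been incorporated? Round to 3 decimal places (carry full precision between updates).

Each posterior becomes the prior for the next update.
After 'raise': P(aggressive) = 0.9·0.9000 / (0.9·0.9000 + 0.4·0.1000) ≈ 0.9529
After 'raise': P(aggressive) = 0.9·0.9529 / (0.9·0.9529 + 0.4·0.0471) ≈ 0.9785

0.979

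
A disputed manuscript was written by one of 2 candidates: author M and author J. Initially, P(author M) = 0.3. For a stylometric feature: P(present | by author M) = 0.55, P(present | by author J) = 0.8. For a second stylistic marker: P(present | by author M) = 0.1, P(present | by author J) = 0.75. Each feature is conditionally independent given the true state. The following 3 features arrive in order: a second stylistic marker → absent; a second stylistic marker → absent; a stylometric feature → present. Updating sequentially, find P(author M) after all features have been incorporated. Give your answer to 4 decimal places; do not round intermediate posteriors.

0.7925

After a second stylistic marker='absent': P(author M) = 0.9·0.3000 / (0.9·0.3000 + 0.25·0.7000) ≈ 0.6067
After a second stylistic marker='absent': P(author M) = 0.9·0.6067 / (0.9·0.6067 + 0.25·0.3933) ≈ 0.8474
After a stylometric feature='present': P(author M) = 0.55·0.8474 / (0.55·0.8474 + 0.8·0.1526) ≈ 0.7925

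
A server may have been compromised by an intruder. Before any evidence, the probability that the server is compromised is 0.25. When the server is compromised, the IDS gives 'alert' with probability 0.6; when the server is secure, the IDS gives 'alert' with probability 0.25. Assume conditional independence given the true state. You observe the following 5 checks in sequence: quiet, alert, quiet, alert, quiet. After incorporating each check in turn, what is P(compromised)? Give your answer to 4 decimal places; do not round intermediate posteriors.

0.2256

After 'quiet': P(compromised) = 0.4·0.2500 / (0.4·0.2500 + 0.75·0.7500) ≈ 0.1509
After 'alert': P(compromised) = 0.6·0.1509 / (0.6·0.1509 + 0.25·0.8491) ≈ 0.2991
After 'quiet': P(compromised) = 0.4·0.2991 / (0.4·0.2991 + 0.75·0.7009) ≈ 0.1854
After 'alert': P(compromised) = 0.6·0.1854 / (0.6·0.1854 + 0.25·0.8146) ≈ 0.3532
After 'quiet': P(compromised) = 0.4·0.3532 / (0.4·0.3532 + 0.75·0.6468) ≈ 0.2256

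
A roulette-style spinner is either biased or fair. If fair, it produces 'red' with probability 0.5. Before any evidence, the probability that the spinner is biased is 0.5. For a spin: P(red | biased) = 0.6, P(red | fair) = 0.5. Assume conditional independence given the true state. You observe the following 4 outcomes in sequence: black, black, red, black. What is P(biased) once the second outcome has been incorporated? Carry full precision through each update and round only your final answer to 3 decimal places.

After 'black': P(biased) = 0.4·0.5000 / (0.4·0.5000 + 0.5·0.5000) ≈ 0.4444
After 'black': P(biased) = 0.4·0.4444 / (0.4·0.4444 + 0.5·0.5556) ≈ 0.3902

0.390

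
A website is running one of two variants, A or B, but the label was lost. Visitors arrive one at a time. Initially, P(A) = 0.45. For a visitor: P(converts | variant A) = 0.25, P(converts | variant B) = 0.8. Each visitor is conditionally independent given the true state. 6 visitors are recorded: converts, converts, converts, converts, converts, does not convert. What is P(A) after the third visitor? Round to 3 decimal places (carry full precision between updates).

0.024

After 'converts': P(A) = 0.25·0.4500 / (0.25·0.4500 + 0.8·0.5500) ≈ 0.2036
After 'converts': P(A) = 0.25·0.2036 / (0.25·0.2036 + 0.8·0.7964) ≈ 0.0740
After 'converts': P(A) = 0.25·0.0740 / (0.25·0.0740 + 0.8·0.9260) ≈ 0.0244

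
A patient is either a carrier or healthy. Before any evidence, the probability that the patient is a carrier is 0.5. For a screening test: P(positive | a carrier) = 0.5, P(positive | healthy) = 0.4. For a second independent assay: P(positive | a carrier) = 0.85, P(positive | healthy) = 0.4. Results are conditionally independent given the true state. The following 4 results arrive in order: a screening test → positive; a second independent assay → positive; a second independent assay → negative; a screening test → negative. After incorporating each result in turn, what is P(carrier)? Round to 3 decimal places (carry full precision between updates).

After a screening test='positive': P(carrier) = 0.5·0.5000 / (0.5·0.5000 + 0.4·0.5000) ≈ 0.5556
After a second independent assay='positive': P(carrier) = 0.85·0.5556 / (0.85·0.5556 + 0.4·0.4444) ≈ 0.7265
After a second independent assay='negative': P(carrier) = 0.15·0.7265 / (0.15·0.7265 + 0.6·0.2735) ≈ 0.3991
After a screening test='negative': P(carrier) = 0.5·0.3991 / (0.5·0.3991 + 0.6·0.6009) ≈ 0.3562

0.356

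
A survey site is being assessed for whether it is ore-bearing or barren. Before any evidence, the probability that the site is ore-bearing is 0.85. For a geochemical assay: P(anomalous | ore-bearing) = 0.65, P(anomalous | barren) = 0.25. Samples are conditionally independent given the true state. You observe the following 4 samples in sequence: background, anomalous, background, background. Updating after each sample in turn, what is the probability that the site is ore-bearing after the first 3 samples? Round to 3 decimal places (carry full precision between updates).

Each posterior becomes the prior for the next update.
After 'background': P(ore) = 0.35·0.8500 / (0.35·0.8500 + 0.75·0.1500) ≈ 0.7256
After 'anomalous': P(ore) = 0.65·0.7256 / (0.65·0.7256 + 0.25·0.2744) ≈ 0.8730
After 'background': P(ore) = 0.35·0.8730 / (0.35·0.8730 + 0.75·0.1270) ≈ 0.7624

0.762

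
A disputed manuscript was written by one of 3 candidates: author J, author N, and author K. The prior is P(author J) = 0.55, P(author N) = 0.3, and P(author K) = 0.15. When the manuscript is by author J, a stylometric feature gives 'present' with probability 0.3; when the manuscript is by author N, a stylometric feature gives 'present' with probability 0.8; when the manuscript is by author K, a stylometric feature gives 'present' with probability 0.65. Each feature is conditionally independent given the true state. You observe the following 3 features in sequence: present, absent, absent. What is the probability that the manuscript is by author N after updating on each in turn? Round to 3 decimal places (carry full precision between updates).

0.094

After 'present': normaliser = 0.3·0.5500 + 0.8·0.3000 + 0.65·0.1500; P(author J) ≈ 0.3284, P(author N) ≈ 0.4776, P(author K) ≈ 0.1940
After 'absent': normaliser = 0.7·0.3284 + 0.2·0.4776 + 0.35·0.1940; P(author J) ≈ 0.5844, P(author N) ≈ 0.2429, P(author K) ≈ 0.1727
After 'absent': normaliser = 0.7·0.5844 + 0.2·0.2429 + 0.35·0.1727; P(author J) ≈ 0.7896, P(author N) ≈ 0.0938, P(author K) ≈ 0.1166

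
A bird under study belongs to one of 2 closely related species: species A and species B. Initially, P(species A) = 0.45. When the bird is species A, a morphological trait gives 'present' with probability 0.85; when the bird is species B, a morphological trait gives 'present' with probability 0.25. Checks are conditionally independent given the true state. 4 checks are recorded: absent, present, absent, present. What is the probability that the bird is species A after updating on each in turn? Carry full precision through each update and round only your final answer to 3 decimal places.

0.274

After 'absent': P(species A) = 0.15·0.4500 / (0.15·0.4500 + 0.75·0.5500) ≈ 0.1406
After 'present': P(species A) = 0.85·0.1406 / (0.85·0.1406 + 0.25·0.8594) ≈ 0.3575
After 'absent': P(species A) = 0.15·0.3575 / (0.15·0.3575 + 0.75·0.6425) ≈ 0.1001
After 'present': P(species A) = 0.85·0.1001 / (0.85·0.1001 + 0.25·0.8999) ≈ 0.2745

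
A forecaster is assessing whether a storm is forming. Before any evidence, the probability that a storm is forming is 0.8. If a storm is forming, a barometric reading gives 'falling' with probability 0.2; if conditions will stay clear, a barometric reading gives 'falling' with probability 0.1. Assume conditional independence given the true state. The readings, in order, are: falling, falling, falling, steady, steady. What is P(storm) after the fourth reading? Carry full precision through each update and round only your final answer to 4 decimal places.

Apply Bayes' rule sequentially, carrying P(storm) forward.
After 'falling': P(storm) = 0.2·0.8000 / (0.2·0.8000 + 0.1·0.2000) ≈ 0.8889
After 'falling': P(storm) = 0.2·0.8889 / (0.2·0.8889 + 0.1·0.1111) ≈ 0.9412
After 'falling': P(storm) = 0.2·0.9412 / (0.2·0.9412 + 0.1·0.0588) ≈ 0.9697
After 'steady': P(storm) = 0.8·0.9697 / (0.8·0.9697 + 0.9·0.0303) ≈ 0.9660

0.9660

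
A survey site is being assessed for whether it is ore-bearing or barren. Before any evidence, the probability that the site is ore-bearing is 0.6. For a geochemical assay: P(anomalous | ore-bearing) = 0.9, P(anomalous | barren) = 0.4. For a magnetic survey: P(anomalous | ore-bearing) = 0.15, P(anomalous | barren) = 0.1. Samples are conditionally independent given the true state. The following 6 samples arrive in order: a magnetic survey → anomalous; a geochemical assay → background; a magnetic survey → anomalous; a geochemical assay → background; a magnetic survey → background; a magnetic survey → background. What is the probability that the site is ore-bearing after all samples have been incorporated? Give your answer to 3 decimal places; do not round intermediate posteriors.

0.077

After a magnetic survey='anomalous': P(ore) = 0.15·0.6000 / (0.15·0.6000 + 0.1·0.4000) ≈ 0.6923
After a geochemical assay='background': P(ore) = 0.1·0.6923 / (0.1·0.6923 + 0.6·0.3077) ≈ 0.2727
After a magnetic survey='anomalous': P(ore) = 0.15·0.2727 / (0.15·0.2727 + 0.1·0.7273) ≈ 0.3600
After a geochemical assay='background': P(ore) = 0.1·0.3600 / (0.1·0.3600 + 0.6·0.6400) ≈ 0.0857
After a magnetic survey='background': P(ore) = 0.85·0.0857 / (0.85·0.0857 + 0.9·0.9143) ≈ 0.0813
After a magnetic survey='background': P(ore) = 0.85·0.0813 / (0.85·0.0813 + 0.9·0.9187) ≈ 0.0772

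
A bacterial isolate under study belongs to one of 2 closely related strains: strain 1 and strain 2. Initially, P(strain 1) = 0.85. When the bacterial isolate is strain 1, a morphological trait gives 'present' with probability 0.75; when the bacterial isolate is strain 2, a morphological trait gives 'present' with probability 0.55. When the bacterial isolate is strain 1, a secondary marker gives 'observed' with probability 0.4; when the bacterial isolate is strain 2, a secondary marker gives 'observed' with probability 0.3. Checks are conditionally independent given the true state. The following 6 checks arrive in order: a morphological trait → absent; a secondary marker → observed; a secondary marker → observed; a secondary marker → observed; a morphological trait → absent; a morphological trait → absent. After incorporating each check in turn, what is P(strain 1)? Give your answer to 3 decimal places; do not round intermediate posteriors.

Each posterior becomes the prior for the next update.
After a morphological trait='absent': P(strain 1) = 0.25·0.8500 / (0.25·0.8500 + 0.45·0.1500) ≈ 0.7589
After a secondary marker='observed': P(strain 1) = 0.4·0.7589 / (0.4·0.7589 + 0.3·0.2411) ≈ 0.8076
After a secondary marker='observed': P(strain 1) = 0.4·0.8076 / (0.4·0.8076 + 0.3·0.1924) ≈ 0.8484
After a secondary marker='observed': P(strain 1) = 0.4·0.8484 / (0.4·0.8484 + 0.3·0.1516) ≈ 0.8818
After a morphological trait='absent': P(strain 1) = 0.25·0.8818 / (0.25·0.8818 + 0.45·0.1182) ≈ 0.8057
After a morphological trait='absent': P(strain 1) = 0.25·0.8057 / (0.25·0.8057 + 0.45·0.1943) ≈ 0.6973

0.697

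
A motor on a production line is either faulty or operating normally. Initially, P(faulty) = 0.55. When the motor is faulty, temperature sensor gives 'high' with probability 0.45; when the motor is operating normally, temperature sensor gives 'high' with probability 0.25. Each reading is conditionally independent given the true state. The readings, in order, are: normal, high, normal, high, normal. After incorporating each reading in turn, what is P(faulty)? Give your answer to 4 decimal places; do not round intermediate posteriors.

After 'normal': P(faulty) = 0.55·0.5500 / (0.55·0.5500 + 0.75·0.4500) ≈ 0.4727
After 'high': P(faulty) = 0.45·0.4727 / (0.45·0.4727 + 0.25·0.5273) ≈ 0.6173
After 'normal': P(faulty) = 0.55·0.6173 / (0.55·0.6173 + 0.75·0.3827) ≈ 0.5419
After 'high': P(faulty) = 0.45·0.5419 / (0.45·0.5419 + 0.25·0.4581) ≈ 0.6805
After 'normal': P(faulty) = 0.55·0.6805 / (0.55·0.6805 + 0.75·0.3195) ≈ 0.6096

0.6096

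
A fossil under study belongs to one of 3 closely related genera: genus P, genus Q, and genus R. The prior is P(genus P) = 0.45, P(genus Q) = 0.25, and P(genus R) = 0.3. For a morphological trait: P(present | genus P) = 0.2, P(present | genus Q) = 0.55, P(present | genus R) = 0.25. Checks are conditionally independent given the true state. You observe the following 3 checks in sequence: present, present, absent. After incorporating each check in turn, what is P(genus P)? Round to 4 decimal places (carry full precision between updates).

0.2304

Apply Bayes' rule sequentially, carrying P(genus P) forward.
After 'present': normaliser = 0.2·0.4500 + 0.55·0.2500 + 0.25·0.3000; P(genus P) ≈ 0.2975, P(genus Q) ≈ 0.4545, P(genus R) ≈ 0.2479
After 'present': normaliser = 0.2·0.2975 + 0.55·0.4545 + 0.25·0.2479; P(genus P) ≈ 0.1602, P(genus Q) ≈ 0.6730, P(genus R) ≈ 0.1669
After 'absent': normaliser = 0.8·0.1602 + 0.45·0.6730 + 0.75·0.1669; P(genus P) ≈ 0.2304, P(genus Q) ≈ 0.5446, P(genus R) ≈ 0.2250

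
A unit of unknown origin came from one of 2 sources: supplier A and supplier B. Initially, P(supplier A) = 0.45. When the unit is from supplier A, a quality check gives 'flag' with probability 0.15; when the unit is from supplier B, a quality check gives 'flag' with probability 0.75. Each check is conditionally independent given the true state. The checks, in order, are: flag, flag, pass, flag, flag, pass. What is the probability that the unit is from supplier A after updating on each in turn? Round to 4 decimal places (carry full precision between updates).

After 'flag': P(supplier A) = 0.15·0.4500 / (0.15·0.4500 + 0.75·0.5500) ≈ 0.1406
After 'flag': P(supplier A) = 0.15·0.1406 / (0.15·0.1406 + 0.75·0.8594) ≈ 0.0317
After 'pass': P(supplier A) = 0.85·0.0317 / (0.85·0.0317 + 0.25·0.9683) ≈ 0.1001
After 'flag': P(supplier A) = 0.15·0.1001 / (0.15·0.1001 + 0.75·0.8999) ≈ 0.0218
After 'flag': P(supplier A) = 0.15·0.0218 / (0.15·0.0218 + 0.75·0.9782) ≈ 0.0044
After 'pass': P(supplier A) = 0.85·0.0044 / (0.85·0.0044 + 0.25·0.9956) ≈ 0.0149

0.0149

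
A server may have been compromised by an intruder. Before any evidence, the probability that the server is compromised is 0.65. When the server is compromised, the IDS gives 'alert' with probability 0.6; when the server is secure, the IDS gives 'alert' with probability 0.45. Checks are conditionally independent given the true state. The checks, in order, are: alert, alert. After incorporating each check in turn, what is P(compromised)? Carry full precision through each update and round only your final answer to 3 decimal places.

0.768

After 'alert': P(compromised) = 0.6·0.6500 / (0.6·0.6500 + 0.45·0.3500) ≈ 0.7123
After 'alert': P(compromised) = 0.6·0.7123 / (0.6·0.7123 + 0.45·0.2877) ≈ 0.7675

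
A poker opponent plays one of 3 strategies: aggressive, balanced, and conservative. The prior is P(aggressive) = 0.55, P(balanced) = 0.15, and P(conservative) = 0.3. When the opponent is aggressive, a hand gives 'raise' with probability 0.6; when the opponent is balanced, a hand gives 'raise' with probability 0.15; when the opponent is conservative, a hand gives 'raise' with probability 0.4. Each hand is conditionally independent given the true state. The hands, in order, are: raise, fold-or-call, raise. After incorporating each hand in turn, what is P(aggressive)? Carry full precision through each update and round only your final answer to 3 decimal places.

After 'raise': normaliser = 0.6·0.5500 + 0.15·0.1500 + 0.4·0.3000; P(aggressive) ≈ 0.6984, P(balanced) ≈ 0.0476, P(conservative) ≈ 0.2540
After 'fold-or-call': normaliser = 0.4·0.6984 + 0.85·0.0476 + 0.6·0.2540; P(aggressive) ≈ 0.5916, P(balanced) ≈ 0.0857, P(conservative) ≈ 0.3227
After 'raise': normaliser = 0.6·0.5916 + 0.15·0.0857 + 0.4·0.3227; P(aggressive) ≈ 0.7144, P(balanced) ≈ 0.0259, P(conservative) ≈ 0.2598

0.714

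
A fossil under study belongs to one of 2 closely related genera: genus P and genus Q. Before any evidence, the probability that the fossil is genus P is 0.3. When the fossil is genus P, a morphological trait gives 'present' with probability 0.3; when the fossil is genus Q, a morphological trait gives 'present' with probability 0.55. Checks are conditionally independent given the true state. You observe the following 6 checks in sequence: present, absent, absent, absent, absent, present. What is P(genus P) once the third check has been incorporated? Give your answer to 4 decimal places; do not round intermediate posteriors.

0.3613

After 'present': P(genus P) = 0.3·0.3000 / (0.3·0.3000 + 0.55·0.7000) ≈ 0.1895
After 'absent': P(genus P) = 0.7·0.1895 / (0.7·0.1895 + 0.45·0.8105) ≈ 0.2667
After 'absent': P(genus P) = 0.7·0.2667 / (0.7·0.2667 + 0.45·0.7333) ≈ 0.3613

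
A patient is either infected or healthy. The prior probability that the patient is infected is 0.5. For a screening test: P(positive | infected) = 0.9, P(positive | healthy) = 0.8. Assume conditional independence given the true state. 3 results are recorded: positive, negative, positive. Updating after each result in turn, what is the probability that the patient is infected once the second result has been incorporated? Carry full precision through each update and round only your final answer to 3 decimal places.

After 'positive': P(infected) = 0.9·0.5000 / (0.9·0.5000 + 0.8·0.5000) ≈ 0.5294
After 'negative': P(infected) = 0.1·0.5294 / (0.1·0.5294 + 0.2·0.4706) ≈ 0.3600

0.360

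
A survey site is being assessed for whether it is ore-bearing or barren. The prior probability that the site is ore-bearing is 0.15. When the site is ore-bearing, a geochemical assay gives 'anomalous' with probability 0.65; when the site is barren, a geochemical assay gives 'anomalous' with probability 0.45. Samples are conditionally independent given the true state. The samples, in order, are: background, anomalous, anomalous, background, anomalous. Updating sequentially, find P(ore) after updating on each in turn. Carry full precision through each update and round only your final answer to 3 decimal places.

0.177

After 'background': P(ore) = 0.35·0.1500 / (0.35·0.1500 + 0.55·0.8500) ≈ 0.1010
After 'anomalous': P(ore) = 0.65·0.1010 / (0.65·0.1010 + 0.45·0.8990) ≈ 0.1396
After 'anomalous': P(ore) = 0.65·0.1396 / (0.65·0.1396 + 0.45·0.8604) ≈ 0.1898
After 'background': P(ore) = 0.35·0.1898 / (0.35·0.1898 + 0.55·0.8102) ≈ 0.1298
After 'anomalous': P(ore) = 0.65·0.1298 / (0.65·0.1298 + 0.45·0.8702) ≈ 0.1772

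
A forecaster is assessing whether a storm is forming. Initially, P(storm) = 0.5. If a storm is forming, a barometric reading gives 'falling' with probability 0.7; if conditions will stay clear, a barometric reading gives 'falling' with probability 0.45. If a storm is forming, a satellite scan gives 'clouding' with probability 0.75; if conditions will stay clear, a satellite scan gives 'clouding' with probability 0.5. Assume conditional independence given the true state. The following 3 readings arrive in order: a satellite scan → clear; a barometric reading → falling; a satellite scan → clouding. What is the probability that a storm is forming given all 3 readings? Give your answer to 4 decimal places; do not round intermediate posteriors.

After a satellite scan='clear': P(storm) = 0.25·0.5000 / (0.25·0.5000 + 0.5·0.5000) ≈ 0.3333
After a barometric reading='falling': P(storm) = 0.7·0.3333 / (0.7·0.3333 + 0.45·0.6667) ≈ 0.4375
After a satellite scan='clouding': P(storm) = 0.75·0.4375 / (0.75·0.4375 + 0.5·0.5625) ≈ 0.5385

0.5385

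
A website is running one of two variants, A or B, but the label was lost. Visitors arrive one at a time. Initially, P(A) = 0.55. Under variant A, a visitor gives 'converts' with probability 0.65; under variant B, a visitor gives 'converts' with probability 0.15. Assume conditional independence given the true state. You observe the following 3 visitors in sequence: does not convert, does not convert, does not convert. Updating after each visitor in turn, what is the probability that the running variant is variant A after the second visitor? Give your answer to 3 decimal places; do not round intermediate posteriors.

0.172

After 'does not convert': P(A) = 0.35·0.5500 / (0.35·0.5500 + 0.85·0.4500) ≈ 0.3348
After 'does not convert': P(A) = 0.35·0.3348 / (0.35·0.3348 + 0.85·0.6652) ≈ 0.1717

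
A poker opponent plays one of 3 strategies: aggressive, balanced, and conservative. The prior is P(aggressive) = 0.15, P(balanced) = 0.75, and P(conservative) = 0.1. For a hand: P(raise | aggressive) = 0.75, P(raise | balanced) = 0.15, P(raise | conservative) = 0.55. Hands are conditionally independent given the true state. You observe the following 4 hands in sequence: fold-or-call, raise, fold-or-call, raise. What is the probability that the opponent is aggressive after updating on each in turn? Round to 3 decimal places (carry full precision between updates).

Apply Bayes' rule sequentially, carrying P(aggressive) forward.
After 'fold-or-call': normaliser = 0.25·0.1500 + 0.85·0.7500 + 0.45·0.1000; P(aggressive) ≈ 0.0521, P(balanced) ≈ 0.8854, P(conservative) ≈ 0.0625
After 'raise': normaliser = 0.75·0.0521 + 0.15·0.8854 + 0.55·0.0625; P(aggressive) ≈ 0.1894, P(balanced) ≈ 0.6439, P(conservative) ≈ 0.1667
After 'fold-or-call': normaliser = 0.25·0.1894 + 0.85·0.6439 + 0.45·0.1667; P(aggressive) ≈ 0.0707, P(balanced) ≈ 0.8173, P(conservative) ≈ 0.1120
After 'raise': normaliser = 0.75·0.0707 + 0.15·0.8173 + 0.55·0.1120; P(aggressive) ≈ 0.2235, P(balanced) ≈ 0.5168, P(conservative) ≈ 0.2597

0.224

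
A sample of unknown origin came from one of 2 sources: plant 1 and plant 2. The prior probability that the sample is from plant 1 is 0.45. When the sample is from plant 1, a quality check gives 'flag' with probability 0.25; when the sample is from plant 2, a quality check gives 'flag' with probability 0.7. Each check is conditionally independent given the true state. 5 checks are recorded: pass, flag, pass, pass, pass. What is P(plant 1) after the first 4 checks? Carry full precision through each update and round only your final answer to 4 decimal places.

0.8203

Apply Bayes' rule sequentially, carrying P(plant 1) forward.
After 'pass': P(plant 1) = 0.75·0.4500 / (0.75·0.4500 + 0.3·0.5500) ≈ 0.6716
After 'flag': P(plant 1) = 0.25·0.6716 / (0.25·0.6716 + 0.7·0.3284) ≈ 0.4221
After 'pass': P(plant 1) = 0.75·0.4221 / (0.75·0.4221 + 0.3·0.5779) ≈ 0.6462
After 'pass': P(plant 1) = 0.75·0.6462 / (0.75·0.6462 + 0.3·0.3538) ≈ 0.8203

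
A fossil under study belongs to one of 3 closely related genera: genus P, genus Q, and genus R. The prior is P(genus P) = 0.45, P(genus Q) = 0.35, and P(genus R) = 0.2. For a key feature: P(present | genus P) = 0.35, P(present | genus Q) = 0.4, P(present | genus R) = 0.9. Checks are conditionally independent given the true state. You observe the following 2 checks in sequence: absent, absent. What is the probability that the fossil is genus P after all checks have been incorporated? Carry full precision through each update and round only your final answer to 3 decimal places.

0.598

Each posterior becomes the prior for the next update.
After 'absent': normaliser = 0.65·0.4500 + 0.6·0.3500 + 0.1·0.2000; P(genus P) ≈ 0.5598, P(genus Q) ≈ 0.4019, P(genus R) ≈ 0.0383
After 'absent': normaliser = 0.65·0.5598 + 0.6·0.4019 + 0.1·0.0383; P(genus P) ≈ 0.5976, P(genus Q) ≈ 0.3961, P(genus R) ≈ 0.0063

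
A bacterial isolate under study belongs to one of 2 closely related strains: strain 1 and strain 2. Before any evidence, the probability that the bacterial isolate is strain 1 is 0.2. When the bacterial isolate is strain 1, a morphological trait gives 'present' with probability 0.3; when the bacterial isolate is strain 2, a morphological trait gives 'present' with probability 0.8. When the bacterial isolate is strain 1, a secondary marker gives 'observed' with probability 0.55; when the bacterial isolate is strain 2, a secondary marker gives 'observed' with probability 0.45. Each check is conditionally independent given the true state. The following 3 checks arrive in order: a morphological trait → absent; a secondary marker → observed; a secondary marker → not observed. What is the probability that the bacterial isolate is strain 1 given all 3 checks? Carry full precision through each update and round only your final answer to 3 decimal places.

After a morphological trait='absent': P(strain 1) = 0.7·0.2000 / (0.7·0.2000 + 0.2·0.8000) ≈ 0.4667
After a secondary marker='observed': P(strain 1) = 0.55·0.4667 / (0.55·0.4667 + 0.45·0.5333) ≈ 0.5168
After a secondary marker='not observed': P(strain 1) = 0.45·0.5168 / (0.45·0.5168 + 0.55·0.4832) ≈ 0.4667

0.467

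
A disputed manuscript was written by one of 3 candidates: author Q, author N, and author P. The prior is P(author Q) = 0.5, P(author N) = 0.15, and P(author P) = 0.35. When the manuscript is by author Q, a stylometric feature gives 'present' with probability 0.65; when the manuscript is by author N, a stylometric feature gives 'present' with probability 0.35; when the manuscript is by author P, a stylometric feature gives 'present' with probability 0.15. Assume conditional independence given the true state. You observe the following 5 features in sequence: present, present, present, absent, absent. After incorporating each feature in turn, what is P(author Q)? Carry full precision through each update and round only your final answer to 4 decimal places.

0.8249

After 'present': normaliser = 0.65·0.5000 + 0.35·0.1500 + 0.15·0.3500; P(author Q) ≈ 0.7558, P(author N) ≈ 0.1221, P(author P) ≈ 0.1221
After 'present': normaliser = 0.65·0.7558 + 0.35·0.1221 + 0.15·0.1221; P(author Q) ≈ 0.8895, P(author N) ≈ 0.0774, P(author P) ≈ 0.0332
After 'present': normaliser = 0.65·0.8895 + 0.35·0.0774 + 0.15·0.0332; P(author Q) ≈ 0.9475, P(author N) ≈ 0.0444, P(author P) ≈ 0.0082
After 'absent': normaliser = 0.35·0.9475 + 0.65·0.0444 + 0.85·0.0082; P(author Q) ≈ 0.9026, P(author N) ≈ 0.0785, P(author P) ≈ 0.0189
After 'absent': normaliser = 0.35·0.9026 + 0.65·0.0785 + 0.85·0.0189; P(author Q) ≈ 0.8249, P(author N) ≈ 0.1333, P(author P) ≈ 0.0419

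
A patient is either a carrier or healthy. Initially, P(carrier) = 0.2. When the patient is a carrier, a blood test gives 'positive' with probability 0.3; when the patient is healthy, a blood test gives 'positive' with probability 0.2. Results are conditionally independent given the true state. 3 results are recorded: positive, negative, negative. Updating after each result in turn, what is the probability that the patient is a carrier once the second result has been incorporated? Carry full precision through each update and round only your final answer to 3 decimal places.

0.247

After 'positive': P(carrier) = 0.3·0.2000 / (0.3·0.2000 + 0.2·0.8000) ≈ 0.2727
After 'negative': P(carrier) = 0.7·0.2727 / (0.7·0.2727 + 0.8·0.7273) ≈ 0.2471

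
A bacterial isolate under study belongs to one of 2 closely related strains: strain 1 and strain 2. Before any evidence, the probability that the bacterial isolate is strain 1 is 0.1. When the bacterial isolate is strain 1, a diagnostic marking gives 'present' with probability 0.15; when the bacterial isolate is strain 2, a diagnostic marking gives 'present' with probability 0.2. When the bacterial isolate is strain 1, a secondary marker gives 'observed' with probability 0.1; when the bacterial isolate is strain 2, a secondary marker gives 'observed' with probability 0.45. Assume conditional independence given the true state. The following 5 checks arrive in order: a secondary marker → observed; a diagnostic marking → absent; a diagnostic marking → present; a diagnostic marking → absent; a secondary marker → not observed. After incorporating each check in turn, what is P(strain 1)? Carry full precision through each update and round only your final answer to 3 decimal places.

After a secondary marker='observed': P(strain 1) = 0.1·0.1000 / (0.1·0.1000 + 0.45·0.9000) ≈ 0.0241
After a diagnostic marking='absent': P(strain 1) = 0.85·0.0241 / (0.85·0.0241 + 0.8·0.9759) ≈ 0.0256
After a diagnostic marking='present': P(strain 1) = 0.15·0.0256 / (0.15·0.0256 + 0.2·0.9744) ≈ 0.0193
After a diagnostic marking='absent': P(strain 1) = 0.85·0.0193 / (0.85·0.0193 + 0.8·0.9807) ≈ 0.0205
After a secondary marker='not observed': P(strain 1) = 0.9·0.0205 / (0.9·0.0205 + 0.55·0.9795) ≈ 0.0331

0.033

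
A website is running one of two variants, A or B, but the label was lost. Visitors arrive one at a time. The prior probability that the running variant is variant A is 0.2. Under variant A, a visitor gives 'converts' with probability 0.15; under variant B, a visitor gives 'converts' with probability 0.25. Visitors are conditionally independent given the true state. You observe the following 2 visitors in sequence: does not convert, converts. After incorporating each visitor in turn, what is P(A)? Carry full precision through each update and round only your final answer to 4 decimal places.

After 'does not convert': P(A) = 0.85·0.2000 / (0.85·0.2000 + 0.75·0.8000) ≈ 0.2208
After 'converts': P(A) = 0.15·0.2208 / (0.15·0.2208 + 0.25·0.7792) ≈ 0.1453

0.1453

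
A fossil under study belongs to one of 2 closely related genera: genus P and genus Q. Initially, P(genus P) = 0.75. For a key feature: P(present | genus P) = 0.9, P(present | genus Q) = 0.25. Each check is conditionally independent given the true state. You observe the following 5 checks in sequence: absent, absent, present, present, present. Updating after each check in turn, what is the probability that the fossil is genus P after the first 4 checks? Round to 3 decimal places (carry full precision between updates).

After 'absent': P(genus P) = 0.1·0.7500 / (0.1·0.7500 + 0.75·0.2500) ≈ 0.2857
After 'absent': P(genus P) = 0.1·0.2857 / (0.1·0.2857 + 0.75·0.7143) ≈ 0.0506
After 'present': P(genus P) = 0.9·0.0506 / (0.9·0.0506 + 0.25·0.9494) ≈ 0.1611
After 'present': P(genus P) = 0.9·0.1611 / (0.9·0.1611 + 0.25·0.8389) ≈ 0.4087

0.409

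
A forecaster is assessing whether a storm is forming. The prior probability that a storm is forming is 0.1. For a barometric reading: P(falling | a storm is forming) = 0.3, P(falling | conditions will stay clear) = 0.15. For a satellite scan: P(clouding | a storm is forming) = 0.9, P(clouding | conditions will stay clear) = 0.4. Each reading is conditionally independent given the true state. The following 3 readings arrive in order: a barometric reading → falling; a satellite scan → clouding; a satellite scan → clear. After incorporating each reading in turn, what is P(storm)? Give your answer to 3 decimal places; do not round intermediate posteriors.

After a barometric reading='falling': P(storm) = 0.3·0.1000 / (0.3·0.1000 + 0.15·0.9000) ≈ 0.1818
After a satellite scan='clouding': P(storm) = 0.9·0.1818 / (0.9·0.1818 + 0.4·0.8182) ≈ 0.3333
After a satellite scan='clear': P(storm) = 0.1·0.3333 / (0.1·0.3333 + 0.6·0.6667) ≈ 0.0769

0.077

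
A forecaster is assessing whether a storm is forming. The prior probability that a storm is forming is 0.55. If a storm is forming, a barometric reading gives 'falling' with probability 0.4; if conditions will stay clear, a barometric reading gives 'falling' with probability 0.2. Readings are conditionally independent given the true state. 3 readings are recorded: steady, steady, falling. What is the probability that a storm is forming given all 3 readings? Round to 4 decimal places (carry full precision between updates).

0.5789

After 'steady': P(storm) = 0.6·0.5500 / (0.6·0.5500 + 0.8·0.4500) ≈ 0.4783
After 'steady': P(storm) = 0.6·0.4783 / (0.6·0.4783 + 0.8·0.5217) ≈ 0.4074
After 'falling': P(storm) = 0.4·0.4074 / (0.4·0.4074 + 0.2·0.5926) ≈ 0.5789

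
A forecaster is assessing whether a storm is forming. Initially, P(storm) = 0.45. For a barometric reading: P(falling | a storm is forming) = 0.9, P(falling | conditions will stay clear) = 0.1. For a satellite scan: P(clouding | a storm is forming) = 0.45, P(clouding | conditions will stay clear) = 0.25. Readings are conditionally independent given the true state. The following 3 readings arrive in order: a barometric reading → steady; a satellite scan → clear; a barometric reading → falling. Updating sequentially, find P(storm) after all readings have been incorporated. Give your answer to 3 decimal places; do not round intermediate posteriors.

Apply Bayes' rule sequentially, carrying P(storm) forward.
After a barometric reading='steady': P(storm) = 0.1·0.4500 / (0.1·0.4500 + 0.9·0.5500) ≈ 0.0833
After a satellite scan='clear': P(storm) = 0.55·0.0833 / (0.55·0.0833 + 0.75·0.9167) ≈ 0.0625
After a barometric reading='falling': P(storm) = 0.9·0.0625 / (0.9·0.0625 + 0.1·0.9375) ≈ 0.3750

0.375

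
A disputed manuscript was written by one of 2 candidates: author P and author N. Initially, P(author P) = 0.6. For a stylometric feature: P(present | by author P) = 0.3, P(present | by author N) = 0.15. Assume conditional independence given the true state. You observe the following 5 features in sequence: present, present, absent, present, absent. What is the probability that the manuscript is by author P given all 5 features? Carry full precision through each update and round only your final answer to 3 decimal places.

0.891

After 'present': P(author P) = 0.3·0.6000 / (0.3·0.6000 + 0.15·0.4000) ≈ 0.7500
After 'present': P(author P) = 0.3·0.7500 / (0.3·0.7500 + 0.15·0.2500) ≈ 0.8571
After 'absent': P(author P) = 0.7·0.8571 / (0.7·0.8571 + 0.85·0.1429) ≈ 0.8317
After 'present': P(author P) = 0.3·0.8317 / (0.3·0.8317 + 0.15·0.1683) ≈ 0.9081
After 'absent': P(author P) = 0.7·0.9081 / (0.7·0.9081 + 0.85·0.0919) ≈ 0.8906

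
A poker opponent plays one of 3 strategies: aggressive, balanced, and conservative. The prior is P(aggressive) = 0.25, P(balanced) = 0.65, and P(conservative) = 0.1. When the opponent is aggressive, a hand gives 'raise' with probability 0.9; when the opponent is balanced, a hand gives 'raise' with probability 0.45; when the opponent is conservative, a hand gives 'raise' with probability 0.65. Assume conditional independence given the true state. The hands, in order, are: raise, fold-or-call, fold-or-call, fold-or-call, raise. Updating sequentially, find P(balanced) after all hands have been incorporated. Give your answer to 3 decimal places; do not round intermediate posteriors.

Each posterior becomes the prior for the next update.
After 'raise': normaliser = 0.9·0.2500 + 0.45·0.6500 + 0.65·0.1000; P(aggressive) ≈ 0.3863, P(balanced) ≈ 0.5021, P(conservative) ≈ 0.1116
After 'fold-or-call': normaliser = 0.1·0.3863 + 0.55·0.5021 + 0.35·0.1116; P(aggressive) ≈ 0.1092, P(balanced) ≈ 0.7805, P(conservative) ≈ 0.1104
After 'fold-or-call': normaliser = 0.1·0.1092 + 0.55·0.7805 + 0.35·0.1104; P(aggressive) ≈ 0.0228, P(balanced) ≈ 0.8965, P(conservative) ≈ 0.0807
After 'fold-or-call': normaliser = 0.1·0.0228 + 0.55·0.8965 + 0.35·0.0807; P(aggressive) ≈ 0.0044, P(balanced) ≈ 0.9417, P(conservative) ≈ 0.0539
After 'raise': normaliser = 0.9·0.0044 + 0.45·0.9417 + 0.65·0.0539; P(aggressive) ≈ 0.0085, P(balanced) ≈ 0.9158, P(conservative) ≈ 0.0758

0.916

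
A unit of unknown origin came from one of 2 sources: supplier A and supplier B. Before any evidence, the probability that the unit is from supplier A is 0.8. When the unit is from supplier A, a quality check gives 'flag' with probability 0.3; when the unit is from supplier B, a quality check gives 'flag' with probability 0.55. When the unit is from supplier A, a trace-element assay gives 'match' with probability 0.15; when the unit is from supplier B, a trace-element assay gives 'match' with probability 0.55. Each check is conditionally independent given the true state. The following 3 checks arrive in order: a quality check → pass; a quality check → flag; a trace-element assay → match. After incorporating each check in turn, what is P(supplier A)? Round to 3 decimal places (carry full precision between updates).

0.481

Each posterior becomes the prior for the next update.
After a quality check='pass': P(supplier A) = 0.7·0.8000 / (0.7·0.8000 + 0.45·0.2000) ≈ 0.8615
After a quality check='flag': P(supplier A) = 0.3·0.8615 / (0.3·0.8615 + 0.55·0.1385) ≈ 0.7724
After a trace-element assay='match': P(supplier A) = 0.15·0.7724 / (0.15·0.7724 + 0.55·0.2276) ≈ 0.4807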